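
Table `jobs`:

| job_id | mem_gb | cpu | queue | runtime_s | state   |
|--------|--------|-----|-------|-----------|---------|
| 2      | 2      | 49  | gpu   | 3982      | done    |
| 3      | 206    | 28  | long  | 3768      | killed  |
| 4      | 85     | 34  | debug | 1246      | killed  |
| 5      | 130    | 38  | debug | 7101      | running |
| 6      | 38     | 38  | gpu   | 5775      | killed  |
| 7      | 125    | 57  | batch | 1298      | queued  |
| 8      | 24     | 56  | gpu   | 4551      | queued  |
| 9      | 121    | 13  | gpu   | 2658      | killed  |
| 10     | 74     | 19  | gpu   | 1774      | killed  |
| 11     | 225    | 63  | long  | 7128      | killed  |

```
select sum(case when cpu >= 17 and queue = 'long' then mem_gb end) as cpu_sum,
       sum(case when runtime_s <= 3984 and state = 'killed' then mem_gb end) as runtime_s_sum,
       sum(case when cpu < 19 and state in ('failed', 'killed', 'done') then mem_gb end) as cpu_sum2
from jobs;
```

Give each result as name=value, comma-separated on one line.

cpu_sum=431, runtime_s_sum=486, cpu_sum2=121

[cpu_sum: cpu >= 17 and queue = 'long']
job_id=2: ✗
job_id=3: ✓ → 206
job_id=4: ✗
job_id=5: ✗
job_id=6: ✗
job_id=7: ✗
job_id=8: ✗
job_id=9: ✗
job_id=10: ✗
job_id=11: ✓ → 225
cpu_sum = 206 + 225 = 431
—
[runtime_s_sum: runtime_s <= 3984 and state = 'killed']
job_id=2: ✗
job_id=3: ✓ → 206
job_id=4: ✓ → 85
job_id=5: ✗
job_id=6: ✗
job_id=7: ✗
job_id=8: ✗
job_id=9: ✓ → 121
job_id=10: ✓ → 74
job_id=11: ✗
runtime_s_sum = 206 + 85 + 121 + 74 = 486
—
[cpu_sum2: cpu < 19 and state in ('failed', 'killed', 'done')]
job_id=2: ✗
job_id=3: ✗
job_id=4: ✗
job_id=5: ✗
job_id=6: ✗
job_id=7: ✗
job_id=8: ✗
job_id=9: ✓ → 121
job_id=10: ✗
job_id=11: ✗
cpu_sum2 = 121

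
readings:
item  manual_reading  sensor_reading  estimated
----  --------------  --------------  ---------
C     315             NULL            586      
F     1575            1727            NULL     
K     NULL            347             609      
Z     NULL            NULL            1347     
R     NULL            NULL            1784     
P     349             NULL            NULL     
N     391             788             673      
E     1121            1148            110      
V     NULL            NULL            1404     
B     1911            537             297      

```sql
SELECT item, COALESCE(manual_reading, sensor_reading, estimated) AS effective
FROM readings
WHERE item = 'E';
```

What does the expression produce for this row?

item = E: manual_reading=1121, sensor_reading=1148, estimated=110.
manual_reading=1121 → 1121

1121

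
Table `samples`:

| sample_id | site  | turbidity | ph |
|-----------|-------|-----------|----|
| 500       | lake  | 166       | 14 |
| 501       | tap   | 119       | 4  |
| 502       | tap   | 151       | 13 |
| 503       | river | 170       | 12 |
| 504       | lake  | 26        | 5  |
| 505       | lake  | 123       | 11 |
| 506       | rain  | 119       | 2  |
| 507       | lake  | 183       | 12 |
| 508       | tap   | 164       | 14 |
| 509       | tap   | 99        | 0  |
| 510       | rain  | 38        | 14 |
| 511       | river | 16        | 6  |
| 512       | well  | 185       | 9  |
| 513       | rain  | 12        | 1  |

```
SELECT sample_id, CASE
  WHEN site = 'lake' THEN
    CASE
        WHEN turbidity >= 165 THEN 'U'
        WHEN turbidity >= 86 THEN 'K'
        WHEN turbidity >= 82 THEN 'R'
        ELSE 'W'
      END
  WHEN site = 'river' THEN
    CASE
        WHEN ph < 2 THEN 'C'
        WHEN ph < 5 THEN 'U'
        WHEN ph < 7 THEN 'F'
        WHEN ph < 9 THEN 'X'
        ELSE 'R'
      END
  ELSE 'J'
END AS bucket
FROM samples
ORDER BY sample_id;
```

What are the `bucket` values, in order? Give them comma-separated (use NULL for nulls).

sample_id=500: site='lake' → inner[turbidity >= 165] → U
sample_id=501: site='tap' → outer ELSE → J
sample_id=502: site='tap' → outer ELSE → J
sample_id=503: site='river' → inner[ELSE] → R
sample_id=504: site='lake' → inner[ELSE] → W
sample_id=505: site='lake' → inner[turbidity >= 86] → K
sample_id=506: site='rain' → outer ELSE → J
sample_id=507: site='lake' → inner[turbidity >= 165] → U
sample_id=508: site='tap' → outer ELSE → J
sample_id=509: site='tap' → outer ELSE → J
sample_id=510: site='rain' → outer ELSE → J
sample_id=511: site='river' → inner[ph < 7] → F
sample_id=512: site='well' → outer ELSE → J
sample_id=513: site='rain' → outer ELSE → J

U, J, J, R, W, K, J, U, J, J, J, F, J, J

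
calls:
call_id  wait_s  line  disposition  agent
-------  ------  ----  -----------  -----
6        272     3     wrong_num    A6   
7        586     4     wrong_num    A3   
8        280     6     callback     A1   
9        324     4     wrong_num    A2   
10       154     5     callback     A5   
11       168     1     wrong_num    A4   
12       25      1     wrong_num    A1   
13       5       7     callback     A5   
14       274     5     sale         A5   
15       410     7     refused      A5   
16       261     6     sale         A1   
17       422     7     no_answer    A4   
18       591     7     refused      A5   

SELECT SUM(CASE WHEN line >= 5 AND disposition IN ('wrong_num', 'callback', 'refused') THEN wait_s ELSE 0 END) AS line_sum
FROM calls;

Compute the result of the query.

call_id=6: ✗
call_id=7: ✗
call_id=8: ✓ → 280
call_id=9: ✗
call_id=10: ✓ → 154
call_id=11: ✗
call_id=12: ✗
call_id=13: ✓ → 5
call_id=14: ✗
call_id=15: ✓ → 410
call_id=16: ✗
call_id=17: ✗
call_id=18: ✓ → 591
line_sum = 280 + 154 + 5 + 410 + 591 = 1440

1440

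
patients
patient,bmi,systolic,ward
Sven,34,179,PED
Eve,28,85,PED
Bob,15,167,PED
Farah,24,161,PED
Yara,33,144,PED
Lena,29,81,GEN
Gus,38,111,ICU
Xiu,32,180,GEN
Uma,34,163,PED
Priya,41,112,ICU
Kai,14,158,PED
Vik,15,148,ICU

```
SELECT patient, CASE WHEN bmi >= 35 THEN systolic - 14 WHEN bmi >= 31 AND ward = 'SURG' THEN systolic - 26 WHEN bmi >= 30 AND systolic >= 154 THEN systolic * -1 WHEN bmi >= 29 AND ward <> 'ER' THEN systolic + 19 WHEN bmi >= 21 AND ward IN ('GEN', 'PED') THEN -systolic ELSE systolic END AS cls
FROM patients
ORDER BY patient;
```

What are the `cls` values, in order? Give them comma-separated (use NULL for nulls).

167, -85, -161, 97, 158, 100, 98, -179, -163, 148, -180, 163

patient=Bob: ELSE → 167
patient=Eve: bmi >= 21 AND ward IN ('GEN', 'PED') → -85
patient=Farah: bmi >= 21 AND ward IN ('GEN', 'PED') → -161
patient=Gus: bmi >= 35 → 97
patient=Kai: ELSE → 158
patient=Lena: bmi >= 29 AND ward <> 'ER' → 100
patient=Priya: bmi >= 35 → 98
patient=Sven: bmi >= 30 AND systolic >= 154 → -179
patient=Uma: bmi >= 30 AND systolic >= 154 → -163
patient=Vik: ELSE → 148
patient=Xiu: bmi >= 30 AND systolic >= 154 → -180
patient=Yara: bmi >= 29 AND ward <> 'ER' → 163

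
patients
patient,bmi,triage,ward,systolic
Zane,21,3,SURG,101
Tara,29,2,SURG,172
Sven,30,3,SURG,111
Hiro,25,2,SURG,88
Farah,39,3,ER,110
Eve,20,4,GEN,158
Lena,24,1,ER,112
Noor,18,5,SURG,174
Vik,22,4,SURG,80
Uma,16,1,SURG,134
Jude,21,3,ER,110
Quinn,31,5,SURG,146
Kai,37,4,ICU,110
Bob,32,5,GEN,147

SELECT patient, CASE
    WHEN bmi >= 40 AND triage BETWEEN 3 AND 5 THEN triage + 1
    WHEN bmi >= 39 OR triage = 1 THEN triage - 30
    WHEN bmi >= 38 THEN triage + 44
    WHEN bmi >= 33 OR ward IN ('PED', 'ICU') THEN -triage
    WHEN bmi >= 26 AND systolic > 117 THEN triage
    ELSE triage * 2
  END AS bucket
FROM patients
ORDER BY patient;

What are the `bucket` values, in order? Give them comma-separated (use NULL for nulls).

patient=Bob: bmi >= 26 AND systolic > 117 → 5
patient=Eve: ELSE → 8
patient=Farah: bmi >= 39 OR triage = 1 → -27
patient=Hiro: ELSE → 4
patient=Jude: ELSE → 6
patient=Kai: bmi >= 33 OR ward IN ('PED', 'ICU') → -4
patient=Lena: bmi >= 39 OR triage = 1 → -29
patient=Noor: ELSE → 10
patient=Quinn: bmi >= 26 AND systolic > 117 → 5
patient=Sven: ELSE → 6
patient=Tara: bmi >= 26 AND systolic > 117 → 2
patient=Uma: bmi >= 39 OR triage = 1 → -29
patient=Vik: ELSE → 8
patient=Zane: ELSE → 6

5, 8, -27, 4, 6, -4, -29, 10, 5, 6, 2, -29, 8, 6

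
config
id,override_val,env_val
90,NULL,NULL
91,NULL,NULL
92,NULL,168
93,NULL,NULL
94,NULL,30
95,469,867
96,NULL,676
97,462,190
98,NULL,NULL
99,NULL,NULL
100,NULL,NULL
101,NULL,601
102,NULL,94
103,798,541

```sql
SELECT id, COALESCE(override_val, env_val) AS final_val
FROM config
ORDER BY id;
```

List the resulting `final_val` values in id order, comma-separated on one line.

NULL, NULL, 168, NULL, 30, 469, 676, 462, NULL, NULL, NULL, 601, 94, 798

id=90: override_val=NULL, env_val=NULL (all NULL) → NULL
id=91: override_val=NULL, env_val=NULL (all NULL) → NULL
id=92: override_val=NULL, env_val=168 → 168
id=93: override_val=NULL, env_val=NULL (all NULL) → NULL
id=94: override_val=NULL, env_val=30 → 30
id=95: override_val=469 → 469
id=96: override_val=NULL, env_val=676 → 676
id=97: override_val=462 → 462
id=98: override_val=NULL, env_val=NULL (all NULL) → NULL
id=99: override_val=NULL, env_val=NULL (all NULL) → NULL
id=100: override_val=NULL, env_val=NULL (all NULL) → NULL
id=101: override_val=NULL, env_val=601 → 601
id=102: override_val=NULL, env_val=94 → 94
id=103: override_val=798 → 798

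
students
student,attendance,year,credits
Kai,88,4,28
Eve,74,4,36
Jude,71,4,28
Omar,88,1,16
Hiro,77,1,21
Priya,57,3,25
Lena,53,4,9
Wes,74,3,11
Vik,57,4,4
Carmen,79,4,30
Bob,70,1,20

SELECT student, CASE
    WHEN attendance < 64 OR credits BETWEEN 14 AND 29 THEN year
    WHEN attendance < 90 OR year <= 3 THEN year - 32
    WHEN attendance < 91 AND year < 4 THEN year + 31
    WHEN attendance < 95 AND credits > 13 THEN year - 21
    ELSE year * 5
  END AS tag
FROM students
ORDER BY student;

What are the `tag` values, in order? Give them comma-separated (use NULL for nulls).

student=Bob: attendance < 64 OR credits BETWEEN 14 AND 29 → 1
student=Carmen: attendance < 90 OR year <= 3 → -28
student=Eve: attendance < 90 OR year <= 3 → -28
student=Hiro: attendance < 64 OR credits BETWEEN 14 AND 29 → 1
student=Jude: attendance < 64 OR credits BETWEEN 14 AND 29 → 4
student=Kai: attendance < 64 OR credits BETWEEN 14 AND 29 → 4
student=Lena: attendance < 64 OR credits BETWEEN 14 AND 29 → 4
student=Omar: attendance < 64 OR credits BETWEEN 14 AND 29 → 1
student=Priya: attendance < 64 OR credits BETWEEN 14 AND 29 → 3
student=Vik: attendance < 64 OR credits BETWEEN 14 AND 29 → 4
student=Wes: attendance < 90 OR year <= 3 → -29

1, -28, -28, 1, 4, 4, 4, 1, 3, 4, -29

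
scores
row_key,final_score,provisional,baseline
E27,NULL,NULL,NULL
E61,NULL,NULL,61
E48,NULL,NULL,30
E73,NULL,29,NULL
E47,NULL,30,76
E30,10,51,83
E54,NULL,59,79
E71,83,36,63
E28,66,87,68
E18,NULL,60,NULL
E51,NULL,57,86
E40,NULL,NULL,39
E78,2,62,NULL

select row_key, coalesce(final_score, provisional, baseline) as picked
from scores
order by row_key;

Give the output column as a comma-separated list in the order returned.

60, NULL, 66, 10, 39, 30, 30, 57, 59, 61, 83, 29, 2

row_key=E18: final_score=NULL, provisional=60 → 60
row_key=E27: final_score=NULL, provisional=NULL, baseline=NULL (all NULL) → NULL
row_key=E28: final_score=66 → 66
row_key=E30: final_score=10 → 10
row_key=E40: final_score=NULL, provisional=NULL, baseline=39 → 39
row_key=E47: final_score=NULL, provisional=30 → 30
row_key=E48: final_score=NULL, provisional=NULL, baseline=30 → 30
row_key=E51: final_score=NULL, provisional=57 → 57
row_key=E54: final_score=NULL, provisional=59 → 59
row_key=E61: final_score=NULL, provisional=NULL, baseline=61 → 61
row_key=E71: final_score=83 → 83
row_key=E73: final_score=NULL, provisional=29 → 29
row_key=E78: final_score=2 → 2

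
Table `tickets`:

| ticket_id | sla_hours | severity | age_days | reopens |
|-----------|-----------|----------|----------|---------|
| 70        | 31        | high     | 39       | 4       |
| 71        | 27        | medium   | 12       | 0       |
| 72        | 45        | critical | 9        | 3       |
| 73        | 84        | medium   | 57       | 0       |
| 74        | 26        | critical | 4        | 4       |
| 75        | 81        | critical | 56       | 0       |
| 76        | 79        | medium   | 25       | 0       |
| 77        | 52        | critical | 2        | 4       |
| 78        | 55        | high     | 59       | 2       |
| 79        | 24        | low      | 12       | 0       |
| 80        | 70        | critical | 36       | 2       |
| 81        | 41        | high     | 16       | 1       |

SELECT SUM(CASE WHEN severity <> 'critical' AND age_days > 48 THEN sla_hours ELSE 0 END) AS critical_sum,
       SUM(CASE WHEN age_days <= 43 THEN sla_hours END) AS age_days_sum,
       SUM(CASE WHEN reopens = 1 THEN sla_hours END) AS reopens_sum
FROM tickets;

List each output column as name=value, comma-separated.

[critical_sum: severity <> 'critical' AND age_days > 48]
ticket_id=70: ✗
ticket_id=71: ✗
ticket_id=72: ✗
ticket_id=73: ✓ → 84
ticket_id=74: ✗
ticket_id=75: ✗
ticket_id=76: ✗
ticket_id=77: ✗
ticket_id=78: ✓ → 55
ticket_id=79: ✗
ticket_id=80: ✗
ticket_id=81: ✗
critical_sum = 84 + 55 = 139
—
[age_days_sum: age_days <= 43]
ticket_id=70: ✓ → 31
ticket_id=71: ✓ → 27
ticket_id=72: ✓ → 45
ticket_id=73: ✗
ticket_id=74: ✓ → 26
ticket_id=75: ✗
ticket_id=76: ✓ → 79
ticket_id=77: ✓ → 52
ticket_id=78: ✗
ticket_id=79: ✓ → 24
ticket_id=80: ✓ → 70
ticket_id=81: ✓ → 41
age_days_sum = 31 + 27 + 45 + 26 + 79 + 52 + 24 + 70 + 41 = 395
—
[reopens_sum: reopens = 1]
ticket_id=70: ✗
ticket_id=71: ✗
ticket_id=72: ✗
ticket_id=73: ✗
ticket_id=74: ✗
ticket_id=75: ✗
ticket_id=76: ✗
ticket_id=77: ✗
ticket_id=78: ✗
ticket_id=79: ✗
ticket_id=80: ✗
ticket_id=81: ✓ → 41
reopens_sum = 41

critical_sum=139, age_days_sum=395, reopens_sum=41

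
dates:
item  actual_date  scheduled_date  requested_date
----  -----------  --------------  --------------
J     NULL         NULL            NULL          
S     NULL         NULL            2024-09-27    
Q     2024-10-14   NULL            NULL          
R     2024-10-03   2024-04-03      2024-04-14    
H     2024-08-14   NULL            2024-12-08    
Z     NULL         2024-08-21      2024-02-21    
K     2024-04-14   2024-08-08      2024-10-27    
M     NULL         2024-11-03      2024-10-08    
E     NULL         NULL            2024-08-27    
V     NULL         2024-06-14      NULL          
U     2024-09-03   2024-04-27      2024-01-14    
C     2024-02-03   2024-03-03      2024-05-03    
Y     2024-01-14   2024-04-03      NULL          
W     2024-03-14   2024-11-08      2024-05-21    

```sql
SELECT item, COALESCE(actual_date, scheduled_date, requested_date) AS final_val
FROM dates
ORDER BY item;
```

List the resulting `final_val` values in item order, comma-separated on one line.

2024-02-03, 2024-08-27, 2024-08-14, NULL, 2024-04-14, 2024-11-03, 2024-10-14, 2024-10-03, 2024-09-27, 2024-09-03, 2024-06-14, 2024-03-14, 2024-01-14, 2024-08-21

item=C: actual_date=2024-02-03 → 2024-02-03
item=E: actual_date=NULL, scheduled_date=NULL, requested_date=2024-08-27 → 2024-08-27
item=H: actual_date=2024-08-14 → 2024-08-14
item=J: actual_date=NULL, scheduled_date=NULL, requested_date=NULL (all NULL) → NULL
item=K: actual_date=2024-04-14 → 2024-04-14
item=M: actual_date=NULL, scheduled_date=2024-11-03 → 2024-11-03
item=Q: actual_date=2024-10-14 → 2024-10-14
item=R: actual_date=2024-10-03 → 2024-10-03
item=S: actual_date=NULL, scheduled_date=NULL, requested_date=2024-09-27 → 2024-09-27
item=U: actual_date=2024-09-03 → 2024-09-03
item=V: actual_date=NULL, scheduled_date=2024-06-14 → 2024-06-14
item=W: actual_date=2024-03-14 → 2024-03-14
item=Y: actual_date=2024-01-14 → 2024-01-14
item=Z: actual_date=NULL, scheduled_date=2024-08-21 → 2024-08-21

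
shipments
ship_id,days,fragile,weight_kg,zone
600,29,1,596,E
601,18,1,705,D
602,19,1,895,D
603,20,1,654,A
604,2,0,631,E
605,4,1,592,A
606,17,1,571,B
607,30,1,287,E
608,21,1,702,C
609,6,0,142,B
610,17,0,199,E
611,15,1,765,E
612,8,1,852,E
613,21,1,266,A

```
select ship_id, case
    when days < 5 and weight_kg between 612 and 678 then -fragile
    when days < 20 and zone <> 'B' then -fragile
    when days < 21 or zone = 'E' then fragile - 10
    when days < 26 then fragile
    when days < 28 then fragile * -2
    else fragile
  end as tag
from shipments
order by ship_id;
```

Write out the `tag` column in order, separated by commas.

-9, -1, -1, -9, 0, -1, -9, -9, 1, -10, 0, -1, -1, 1

ship_id=600: days < 21 or zone = 'E' → -9
ship_id=601: days < 20 and zone <> 'B' → -1
ship_id=602: days < 20 and zone <> 'B' → -1
ship_id=603: days < 21 or zone = 'E' → -9
ship_id=604: days < 5 and weight_kg between 612 and 678 → 0
ship_id=605: days < 20 and zone <> 'B' → -1
ship_id=606: days < 21 or zone = 'E' → -9
ship_id=607: days < 21 or zone = 'E' → -9
ship_id=608: days < 26 → 1
ship_id=609: days < 21 or zone = 'E' → -10
ship_id=610: days < 20 and zone <> 'B' → 0
ship_id=611: days < 20 and zone <> 'B' → -1
ship_id=612: days < 20 and zone <> 'B' → -1
ship_id=613: days < 26 → 1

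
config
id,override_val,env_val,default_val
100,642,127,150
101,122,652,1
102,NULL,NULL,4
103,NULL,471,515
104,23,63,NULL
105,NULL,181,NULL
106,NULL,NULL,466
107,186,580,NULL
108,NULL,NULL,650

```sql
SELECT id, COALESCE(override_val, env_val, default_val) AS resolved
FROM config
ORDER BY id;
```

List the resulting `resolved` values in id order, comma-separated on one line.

642, 122, 4, 471, 23, 181, 466, 186, 650

id=100: override_val=642 → 642
id=101: override_val=122 → 122
id=102: override_val=NULL, env_val=NULL, default_val=4 → 4
id=103: override_val=NULL, env_val=471 → 471
id=104: override_val=23 → 23
id=105: override_val=NULL, env_val=181 → 181
id=106: override_val=NULL, env_val=NULL, default_val=466 → 466
id=107: override_val=186 → 186
id=108: override_val=NULL, env_val=NULL, default_val=650 → 650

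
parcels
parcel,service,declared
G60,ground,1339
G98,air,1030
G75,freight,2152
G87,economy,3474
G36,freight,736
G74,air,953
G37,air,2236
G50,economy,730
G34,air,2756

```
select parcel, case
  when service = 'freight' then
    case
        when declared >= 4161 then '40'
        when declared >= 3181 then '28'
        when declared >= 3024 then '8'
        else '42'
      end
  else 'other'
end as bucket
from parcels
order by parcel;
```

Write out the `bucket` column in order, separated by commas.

other, 42, other, other, other, other, 42, other, other

parcel=G34: service='air' → outer ELSE → other
parcel=G36: service='freight' → inner[ELSE] → 42
parcel=G37: service='air' → outer ELSE → other
parcel=G50: service='economy' → outer ELSE → other
parcel=G60: service='ground' → outer ELSE → other
parcel=G74: service='air' → outer ELSE → other
parcel=G75: service='freight' → inner[ELSE] → 42
parcel=G87: service='economy' → outer ELSE → other
parcel=G98: service='air' → outer ELSE → other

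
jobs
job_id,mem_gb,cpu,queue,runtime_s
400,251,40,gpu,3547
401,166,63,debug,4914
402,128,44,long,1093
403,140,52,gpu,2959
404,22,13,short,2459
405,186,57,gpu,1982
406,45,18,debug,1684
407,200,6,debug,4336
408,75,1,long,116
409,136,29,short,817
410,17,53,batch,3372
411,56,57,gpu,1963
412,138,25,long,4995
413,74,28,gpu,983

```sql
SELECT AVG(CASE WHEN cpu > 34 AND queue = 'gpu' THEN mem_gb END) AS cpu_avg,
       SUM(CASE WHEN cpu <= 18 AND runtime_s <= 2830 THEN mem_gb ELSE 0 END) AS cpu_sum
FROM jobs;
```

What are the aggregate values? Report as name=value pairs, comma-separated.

[cpu_avg: cpu > 34 AND queue = 'gpu']
job_id=400: ✓ → 251
job_id=401: ✗
job_id=402: ✗
job_id=403: ✓ → 140
job_id=404: ✗
job_id=405: ✓ → 186
job_id=406: ✗
job_id=407: ✗
job_id=408: ✗
job_id=409: ✗
job_id=410: ✗
job_id=411: ✓ → 56
job_id=412: ✗
job_id=413: ✗
cpu_avg = (251 + 140 + 186 + 56) / 4 = 158.25
—
[cpu_sum: cpu <= 18 AND runtime_s <= 2830]
job_id=400: ✗
job_id=401: ✗
job_id=402: ✗
job_id=403: ✗
job_id=404: ✓ → 22
job_id=405: ✗
job_id=406: ✓ → 45
job_id=407: ✗
job_id=408: ✓ → 75
job_id=409: ✗
job_id=410: ✗
job_id=411: ✗
job_id=412: ✗
job_id=413: ✗
cpu_sum = 22 + 45 + 75 = 142

cpu_avg=158.25, cpu_sum=142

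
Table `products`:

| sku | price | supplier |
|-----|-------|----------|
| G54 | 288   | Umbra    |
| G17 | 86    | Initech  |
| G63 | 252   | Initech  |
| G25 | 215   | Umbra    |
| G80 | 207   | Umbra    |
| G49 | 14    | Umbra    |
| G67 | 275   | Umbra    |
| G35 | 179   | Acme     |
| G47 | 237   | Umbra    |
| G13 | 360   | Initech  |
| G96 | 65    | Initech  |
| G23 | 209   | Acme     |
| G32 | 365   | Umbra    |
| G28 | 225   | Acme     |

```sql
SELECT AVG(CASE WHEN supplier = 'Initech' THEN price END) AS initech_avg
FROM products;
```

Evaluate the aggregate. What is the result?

190.75

sku=G54: ✗
sku=G17: ✓ → 86
sku=G63: ✓ → 252
sku=G25: ✗
sku=G80: ✗
sku=G49: ✗
sku=G67: ✗
sku=G35: ✗
sku=G47: ✗
sku=G13: ✓ → 360
sku=G96: ✓ → 65
sku=G23: ✗
sku=G32: ✗
sku=G28: ✗
initech_avg = (86 + 252 + 360 + 65) / 4 = 190.75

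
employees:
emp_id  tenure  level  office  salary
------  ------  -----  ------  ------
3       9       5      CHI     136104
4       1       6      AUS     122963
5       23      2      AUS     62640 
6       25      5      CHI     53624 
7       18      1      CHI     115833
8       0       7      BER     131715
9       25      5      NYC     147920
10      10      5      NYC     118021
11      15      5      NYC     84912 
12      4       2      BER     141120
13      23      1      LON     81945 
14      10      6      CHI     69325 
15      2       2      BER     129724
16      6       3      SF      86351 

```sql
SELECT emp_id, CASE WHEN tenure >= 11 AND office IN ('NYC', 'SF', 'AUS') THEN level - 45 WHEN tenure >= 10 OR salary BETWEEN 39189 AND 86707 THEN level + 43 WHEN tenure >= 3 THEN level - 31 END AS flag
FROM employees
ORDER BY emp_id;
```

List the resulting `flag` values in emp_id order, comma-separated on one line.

-26, NULL, -43, 48, 44, NULL, -40, 48, -40, -29, 44, 49, NULL, 46

emp_id=3: tenure >= 3 → -26
emp_id=4: (no match → NULL) → NULL
emp_id=5: tenure >= 11 AND office IN ('NYC', 'SF', 'AUS') → -43
emp_id=6: tenure >= 10 OR salary BETWEEN 39189 AND 86707 → 48
emp_id=7: tenure >= 10 OR salary BETWEEN 39189 AND 86707 → 44
emp_id=8: (no match → NULL) → NULL
emp_id=9: tenure >= 11 AND office IN ('NYC', 'SF', 'AUS') → -40
emp_id=10: tenure >= 10 OR salary BETWEEN 39189 AND 86707 → 48
emp_id=11: tenure >= 11 AND office IN ('NYC', 'SF', 'AUS') → -40
emp_id=12: tenure >= 3 → -29
emp_id=13: tenure >= 10 OR salary BETWEEN 39189 AND 86707 → 44
emp_id=14: tenure >= 10 OR salary BETWEEN 39189 AND 86707 → 49
emp_id=15: (no match → NULL) → NULL
emp_id=16: tenure >= 10 OR salary BETWEEN 39189 AND 86707 → 46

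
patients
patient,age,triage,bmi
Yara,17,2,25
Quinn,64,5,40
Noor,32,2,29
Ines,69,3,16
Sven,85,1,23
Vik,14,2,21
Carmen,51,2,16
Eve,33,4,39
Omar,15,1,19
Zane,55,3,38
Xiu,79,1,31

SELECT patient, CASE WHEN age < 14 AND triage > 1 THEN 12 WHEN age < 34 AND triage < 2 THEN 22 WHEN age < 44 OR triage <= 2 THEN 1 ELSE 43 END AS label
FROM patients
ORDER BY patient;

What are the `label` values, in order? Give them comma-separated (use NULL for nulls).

1, 1, 43, 1, 22, 43, 1, 1, 1, 1, 43

patient=Carmen: age < 44 OR triage <= 2 → 1
patient=Eve: age < 44 OR triage <= 2 → 1
patient=Ines: ELSE → 43
patient=Noor: age < 44 OR triage <= 2 → 1
patient=Omar: age < 34 AND triage < 2 → 22
patient=Quinn: ELSE → 43
patient=Sven: age < 44 OR triage <= 2 → 1
patient=Vik: age < 44 OR triage <= 2 → 1
patient=Xiu: age < 44 OR triage <= 2 → 1
patient=Yara: age < 44 OR triage <= 2 → 1
patient=Zane: ELSE → 43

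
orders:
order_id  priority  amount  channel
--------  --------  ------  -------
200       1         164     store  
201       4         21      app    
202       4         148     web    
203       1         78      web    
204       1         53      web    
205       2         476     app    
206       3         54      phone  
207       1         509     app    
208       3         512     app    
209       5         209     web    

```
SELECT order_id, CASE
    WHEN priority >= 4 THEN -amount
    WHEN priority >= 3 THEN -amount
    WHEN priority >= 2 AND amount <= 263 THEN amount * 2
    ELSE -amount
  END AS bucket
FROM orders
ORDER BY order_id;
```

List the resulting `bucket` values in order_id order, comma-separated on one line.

order_id=200: ELSE → -164
order_id=201: priority >= 4 → -21
order_id=202: priority >= 4 → -148
order_id=203: ELSE → -78
order_id=204: ELSE → -53
order_id=205: ELSE → -476
order_id=206: priority >= 3 → -54
order_id=207: ELSE → -509
order_id=208: priority >= 3 → -512
order_id=209: priority >= 4 → -209

-164, -21, -148, -78, -53, -476, -54, -509, -512, -209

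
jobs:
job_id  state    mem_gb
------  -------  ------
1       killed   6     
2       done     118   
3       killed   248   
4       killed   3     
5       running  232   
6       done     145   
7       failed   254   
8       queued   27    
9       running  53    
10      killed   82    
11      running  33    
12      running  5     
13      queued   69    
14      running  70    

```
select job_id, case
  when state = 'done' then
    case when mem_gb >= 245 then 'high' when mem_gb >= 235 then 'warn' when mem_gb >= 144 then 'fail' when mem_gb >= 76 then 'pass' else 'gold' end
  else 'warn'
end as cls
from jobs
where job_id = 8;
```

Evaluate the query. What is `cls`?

warn

job_id = 8: state=queued, mem_gb=27.
state='queued' → outer ELSE → warn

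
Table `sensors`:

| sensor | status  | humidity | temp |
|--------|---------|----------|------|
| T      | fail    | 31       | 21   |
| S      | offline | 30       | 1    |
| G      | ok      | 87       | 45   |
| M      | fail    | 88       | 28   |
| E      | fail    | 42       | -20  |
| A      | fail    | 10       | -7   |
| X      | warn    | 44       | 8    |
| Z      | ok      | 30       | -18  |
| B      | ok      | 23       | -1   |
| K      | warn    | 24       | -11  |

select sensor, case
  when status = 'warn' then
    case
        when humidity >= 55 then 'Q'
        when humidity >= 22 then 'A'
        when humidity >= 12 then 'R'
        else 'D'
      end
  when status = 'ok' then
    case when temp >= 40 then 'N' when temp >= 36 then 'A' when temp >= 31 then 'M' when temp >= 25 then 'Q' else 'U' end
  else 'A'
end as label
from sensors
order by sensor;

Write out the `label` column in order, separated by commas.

sensor=A: status='fail' → outer ELSE → A
sensor=B: status='ok' → inner[ELSE] → U
sensor=E: status='fail' → outer ELSE → A
sensor=G: status='ok' → inner[temp >= 40] → N
sensor=K: status='warn' → inner[humidity >= 22] → A
sensor=M: status='fail' → outer ELSE → A
sensor=S: status='offline' → outer ELSE → A
sensor=T: status='fail' → outer ELSE → A
sensor=X: status='warn' → inner[humidity >= 22] → A
sensor=Z: status='ok' → inner[ELSE] → U

A, U, A, N, A, A, A, A, A, U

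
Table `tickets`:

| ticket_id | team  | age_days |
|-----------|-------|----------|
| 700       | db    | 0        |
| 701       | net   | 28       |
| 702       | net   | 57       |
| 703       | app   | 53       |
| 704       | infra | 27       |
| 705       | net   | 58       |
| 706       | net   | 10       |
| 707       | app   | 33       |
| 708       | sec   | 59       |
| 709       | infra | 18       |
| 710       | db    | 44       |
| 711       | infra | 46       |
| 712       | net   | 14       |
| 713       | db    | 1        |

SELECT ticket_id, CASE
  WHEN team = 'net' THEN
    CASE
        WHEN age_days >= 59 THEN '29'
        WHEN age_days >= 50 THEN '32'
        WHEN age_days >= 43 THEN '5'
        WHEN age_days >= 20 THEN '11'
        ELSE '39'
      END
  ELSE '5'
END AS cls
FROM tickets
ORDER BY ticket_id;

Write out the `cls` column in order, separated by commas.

5, 11, 32, 5, 5, 32, 39, 5, 5, 5, 5, 5, 39, 5

ticket_id=700: team='db' → outer ELSE → 5
ticket_id=701: team='net' → inner[age_days >= 20] → 11
ticket_id=702: team='net' → inner[age_days >= 50] → 32
ticket_id=703: team='app' → outer ELSE → 5
ticket_id=704: team='infra' → outer ELSE → 5
ticket_id=705: team='net' → inner[age_days >= 50] → 32
ticket_id=706: team='net' → inner[ELSE] → 39
ticket_id=707: team='app' → outer ELSE → 5
ticket_id=708: team='sec' → outer ELSE → 5
ticket_id=709: team='infra' → outer ELSE → 5
ticket_id=710: team='db' → outer ELSE → 5
ticket_id=711: team='infra' → outer ELSE → 5
ticket_id=712: team='net' → inner[ELSE] → 39
ticket_id=713: team='db' → outer ELSE → 5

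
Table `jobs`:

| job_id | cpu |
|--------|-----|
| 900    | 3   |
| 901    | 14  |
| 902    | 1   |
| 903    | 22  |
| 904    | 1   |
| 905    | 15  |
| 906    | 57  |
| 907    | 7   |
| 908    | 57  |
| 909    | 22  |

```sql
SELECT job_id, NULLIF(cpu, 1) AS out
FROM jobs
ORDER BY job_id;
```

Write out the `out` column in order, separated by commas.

job_id=900: cpu=3 vs 1: differ → 3
job_id=901: cpu=14 vs 1: differ → 14
job_id=902: cpu=1 vs 1: equal → NULL
job_id=903: cpu=22 vs 1: differ → 22
job_id=904: cpu=1 vs 1: equal → NULL
job_id=905: cpu=15 vs 1: differ → 15
job_id=906: cpu=57 vs 1: differ → 57
job_id=907: cpu=7 vs 1: differ → 7
job_id=908: cpu=57 vs 1: differ → 57
job_id=909: cpu=22 vs 1: differ → 22

3, 14, NULL, 22, NULL, 15, 57, 7, 57, 22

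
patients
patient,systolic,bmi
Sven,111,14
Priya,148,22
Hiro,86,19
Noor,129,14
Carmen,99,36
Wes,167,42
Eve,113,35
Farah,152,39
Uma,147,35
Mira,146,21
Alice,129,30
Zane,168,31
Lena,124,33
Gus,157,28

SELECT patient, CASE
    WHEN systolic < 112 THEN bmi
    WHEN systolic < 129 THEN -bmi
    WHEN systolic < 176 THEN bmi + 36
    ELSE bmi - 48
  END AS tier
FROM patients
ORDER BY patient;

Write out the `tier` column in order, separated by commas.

66, 36, -35, 75, 64, 19, -33, 57, 50, 58, 14, 71, 78, 67

patient=Alice: systolic < 176 → 66
patient=Carmen: systolic < 112 → 36
patient=Eve: systolic < 129 → -35
patient=Farah: systolic < 176 → 75
patient=Gus: systolic < 176 → 64
patient=Hiro: systolic < 112 → 19
patient=Lena: systolic < 129 → -33
patient=Mira: systolic < 176 → 57
patient=Noor: systolic < 176 → 50
patient=Priya: systolic < 176 → 58
patient=Sven: systolic < 112 → 14
patient=Uma: systolic < 176 → 71
patient=Wes: systolic < 176 → 78
patient=Zane: systolic < 176 → 67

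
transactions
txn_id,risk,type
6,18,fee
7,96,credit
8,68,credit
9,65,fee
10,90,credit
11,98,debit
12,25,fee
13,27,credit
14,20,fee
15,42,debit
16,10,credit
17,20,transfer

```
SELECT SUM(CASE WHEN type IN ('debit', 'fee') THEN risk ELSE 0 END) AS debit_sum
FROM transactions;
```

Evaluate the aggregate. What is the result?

txn_id=6: ✓ → 18
txn_id=7: ✗
txn_id=8: ✗
txn_id=9: ✓ → 65
txn_id=10: ✗
txn_id=11: ✓ → 98
txn_id=12: ✓ → 25
txn_id=13: ✗
txn_id=14: ✓ → 20
txn_id=15: ✓ → 42
txn_id=16: ✗
txn_id=17: ✗
debit_sum = 18 + 65 + 98 + 25 + 20 + 42 = 268

268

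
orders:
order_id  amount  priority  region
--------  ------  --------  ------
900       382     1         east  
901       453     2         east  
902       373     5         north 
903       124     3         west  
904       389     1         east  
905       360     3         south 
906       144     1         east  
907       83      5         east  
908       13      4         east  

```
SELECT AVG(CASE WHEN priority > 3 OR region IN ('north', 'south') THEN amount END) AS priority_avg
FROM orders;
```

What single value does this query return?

order_id=900: ✗
order_id=901: ✗
order_id=902: ✓ → 373
order_id=903: ✗
order_id=904: ✗
order_id=905: ✓ → 360
order_id=906: ✗
order_id=907: ✓ → 83
order_id=908: ✓ → 13
priority_avg = (373 + 360 + 83 + 13) / 4 = 207.25

207.25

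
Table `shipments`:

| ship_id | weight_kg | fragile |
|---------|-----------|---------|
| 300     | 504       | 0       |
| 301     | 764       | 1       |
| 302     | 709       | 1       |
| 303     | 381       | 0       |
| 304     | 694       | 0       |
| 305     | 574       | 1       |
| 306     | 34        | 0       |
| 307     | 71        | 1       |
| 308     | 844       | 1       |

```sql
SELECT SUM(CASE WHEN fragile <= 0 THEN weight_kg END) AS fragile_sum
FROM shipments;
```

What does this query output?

ship_id=300: ✓ → 504
ship_id=301: ✗
ship_id=302: ✗
ship_id=303: ✓ → 381
ship_id=304: ✓ → 694
ship_id=305: ✗
ship_id=306: ✓ → 34
ship_id=307: ✗
ship_id=308: ✗
fragile_sum = 504 + 381 + 694 + 34 = 1613

1613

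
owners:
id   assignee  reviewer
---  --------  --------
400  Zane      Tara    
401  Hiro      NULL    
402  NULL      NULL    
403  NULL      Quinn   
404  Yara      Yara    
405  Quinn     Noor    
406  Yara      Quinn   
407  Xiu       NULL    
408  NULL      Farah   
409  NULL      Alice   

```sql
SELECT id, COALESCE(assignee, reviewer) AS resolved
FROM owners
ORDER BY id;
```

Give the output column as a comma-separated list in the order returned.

id=400: assignee=Zane → Zane
id=401: assignee=Hiro → Hiro
id=402: assignee=NULL, reviewer=NULL (all NULL) → NULL
id=403: assignee=NULL, reviewer=Quinn → Quinn
id=404: assignee=Yara → Yara
id=405: assignee=Quinn → Quinn
id=406: assignee=Yara → Yara
id=407: assignee=Xiu → Xiu
id=408: assignee=NULL, reviewer=Farah → Farah
id=409: assignee=NULL, reviewer=Alice → Alice

Zane, Hiro, NULL, Quinn, Yara, Quinn, Yara, Xiu, Farah, Alice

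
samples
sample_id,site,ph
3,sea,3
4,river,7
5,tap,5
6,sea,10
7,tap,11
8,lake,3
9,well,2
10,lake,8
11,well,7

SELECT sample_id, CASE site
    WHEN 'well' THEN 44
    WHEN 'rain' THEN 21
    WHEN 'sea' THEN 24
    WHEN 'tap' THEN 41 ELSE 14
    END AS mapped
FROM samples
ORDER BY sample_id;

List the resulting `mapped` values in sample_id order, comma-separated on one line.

24, 14, 41, 24, 41, 14, 44, 14, 44

sample_id=3: site='sea' → 24
sample_id=4: ELSE → 14
sample_id=5: site='tap' → 41
sample_id=6: site='sea' → 24
sample_id=7: site='tap' → 41
sample_id=8: ELSE → 14
sample_id=9: site='well' → 44
sample_id=10: ELSE → 14
sample_id=11: site='well' → 44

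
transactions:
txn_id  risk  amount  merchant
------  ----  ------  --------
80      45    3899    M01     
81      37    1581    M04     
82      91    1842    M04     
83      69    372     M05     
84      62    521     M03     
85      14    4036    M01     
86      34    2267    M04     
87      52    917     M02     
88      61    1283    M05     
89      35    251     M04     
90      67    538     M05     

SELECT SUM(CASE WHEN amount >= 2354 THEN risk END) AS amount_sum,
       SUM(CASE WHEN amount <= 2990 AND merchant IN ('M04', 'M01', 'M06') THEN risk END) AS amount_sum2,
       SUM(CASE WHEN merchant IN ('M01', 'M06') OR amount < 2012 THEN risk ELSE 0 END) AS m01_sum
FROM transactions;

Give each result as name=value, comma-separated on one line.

amount_sum=59, amount_sum2=197, m01_sum=533

[amount_sum: amount >= 2354]
txn_id=80: ✓ → 45
txn_id=81: ✗
txn_id=82: ✗
txn_id=83: ✗
txn_id=84: ✗
txn_id=85: ✓ → 14
txn_id=86: ✗
txn_id=87: ✗
txn_id=88: ✗
txn_id=89: ✗
txn_id=90: ✗
amount_sum = 45 + 14 = 59
—
[amount_sum2: amount <= 2990 AND merchant IN ('M04', 'M01', 'M06')]
txn_id=80: ✗
txn_id=81: ✓ → 37
txn_id=82: ✓ → 91
txn_id=83: ✗
txn_id=84: ✗
txn_id=85: ✗
txn_id=86: ✓ → 34
txn_id=87: ✗
txn_id=88: ✗
txn_id=89: ✓ → 35
txn_id=90: ✗
amount_sum2 = 37 + 91 + 34 + 35 = 197
—
[m01_sum: merchant IN ('M01', 'M06') OR amount < 2012]
txn_id=80: ✓ → 45
txn_id=81: ✓ → 37
txn_id=82: ✓ → 91
txn_id=83: ✓ → 69
txn_id=84: ✓ → 62
txn_id=85: ✓ → 14
txn_id=86: ✗
txn_id=87: ✓ → 52
txn_id=88: ✓ → 61
txn_id=89: ✓ → 35
txn_id=90: ✓ → 67
m01_sum = 45 + 37 + 91 + 69 + 62 + 14 + 52 + 61 + 35 + 67 = 533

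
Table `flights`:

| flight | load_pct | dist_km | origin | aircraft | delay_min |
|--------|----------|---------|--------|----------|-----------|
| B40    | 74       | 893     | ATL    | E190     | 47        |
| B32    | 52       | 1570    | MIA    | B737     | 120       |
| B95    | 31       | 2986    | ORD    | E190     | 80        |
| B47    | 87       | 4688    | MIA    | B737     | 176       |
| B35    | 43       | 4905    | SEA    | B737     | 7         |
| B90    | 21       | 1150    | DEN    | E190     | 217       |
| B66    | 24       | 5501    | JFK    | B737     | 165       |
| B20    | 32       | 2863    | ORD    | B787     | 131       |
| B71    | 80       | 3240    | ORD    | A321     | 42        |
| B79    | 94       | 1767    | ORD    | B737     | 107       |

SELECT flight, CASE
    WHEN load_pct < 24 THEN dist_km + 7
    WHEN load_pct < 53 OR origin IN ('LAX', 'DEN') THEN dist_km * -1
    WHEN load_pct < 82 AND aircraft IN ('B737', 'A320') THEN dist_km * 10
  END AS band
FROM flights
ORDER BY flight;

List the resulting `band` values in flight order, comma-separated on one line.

flight=B20: load_pct < 53 OR origin IN ('LAX', 'DEN') → -2863
flight=B32: load_pct < 53 OR origin IN ('LAX', 'DEN') → -1570
flight=B35: load_pct < 53 OR origin IN ('LAX', 'DEN') → -4905
flight=B40: (no match → NULL) → NULL
flight=B47: (no match → NULL) → NULL
flight=B66: load_pct < 53 OR origin IN ('LAX', 'DEN') → -5501
flight=B71: (no match → NULL) → NULL
flight=B79: (no match → NULL) → NULL
flight=B90: load_pct < 24 → 1157
flight=B95: load_pct < 53 OR origin IN ('LAX', 'DEN') → -2986

-2863, -1570, -4905, NULL, NULL, -5501, NULL, NULL, 1157, -2986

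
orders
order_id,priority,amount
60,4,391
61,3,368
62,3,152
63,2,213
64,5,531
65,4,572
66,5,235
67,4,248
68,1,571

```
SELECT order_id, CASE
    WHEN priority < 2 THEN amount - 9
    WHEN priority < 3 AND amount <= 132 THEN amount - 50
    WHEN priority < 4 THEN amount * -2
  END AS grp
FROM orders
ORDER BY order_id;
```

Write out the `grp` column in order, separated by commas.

order_id=60: (no match → NULL) → NULL
order_id=61: priority < 4 → -736
order_id=62: priority < 4 → -304
order_id=63: priority < 4 → -426
order_id=64: (no match → NULL) → NULL
order_id=65: (no match → NULL) → NULL
order_id=66: (no match → NULL) → NULL
order_id=67: (no match → NULL) → NULL
order_id=68: priority < 2 → 562

NULL, -736, -304, -426, NULL, NULL, NULL, NULL, 562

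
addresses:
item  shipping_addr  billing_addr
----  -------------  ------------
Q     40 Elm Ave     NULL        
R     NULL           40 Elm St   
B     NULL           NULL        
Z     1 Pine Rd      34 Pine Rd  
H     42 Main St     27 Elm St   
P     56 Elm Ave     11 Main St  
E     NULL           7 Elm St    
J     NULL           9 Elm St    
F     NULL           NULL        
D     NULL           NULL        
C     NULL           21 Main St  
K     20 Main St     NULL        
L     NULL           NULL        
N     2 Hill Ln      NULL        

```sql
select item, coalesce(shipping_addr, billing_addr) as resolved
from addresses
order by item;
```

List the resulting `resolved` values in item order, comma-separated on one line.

item=B: shipping_addr=NULL, billing_addr=NULL (all NULL) → NULL
item=C: shipping_addr=NULL, billing_addr=21 Main St → 21 Main St
item=D: shipping_addr=NULL, billing_addr=NULL (all NULL) → NULL
item=E: shipping_addr=NULL, billing_addr=7 Elm St → 7 Elm St
item=F: shipping_addr=NULL, billing_addr=NULL (all NULL) → NULL
item=H: shipping_addr=42 Main St → 42 Main St
item=J: shipping_addr=NULL, billing_addr=9 Elm St → 9 Elm St
item=K: shipping_addr=20 Main St → 20 Main St
item=L: shipping_addr=NULL, billing_addr=NULL (all NULL) → NULL
item=N: shipping_addr=2 Hill Ln → 2 Hill Ln
item=P: shipping_addr=56 Elm Ave → 56 Elm Ave
item=Q: shipping_addr=40 Elm Ave → 40 Elm Ave
item=R: shipping_addr=NULL, billing_addr=40 Elm St → 40 Elm St
item=Z: shipping_addr=1 Pine Rd → 1 Pine Rd

NULL, 21 Main St, NULL, 7 Elm St, NULL, 42 Main St, 9 Elm St, 20 Main St, NULL, 2 Hill Ln, 56 Elm Ave, 40 Elm Ave, 40 Elm St, 1 Pine Rd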